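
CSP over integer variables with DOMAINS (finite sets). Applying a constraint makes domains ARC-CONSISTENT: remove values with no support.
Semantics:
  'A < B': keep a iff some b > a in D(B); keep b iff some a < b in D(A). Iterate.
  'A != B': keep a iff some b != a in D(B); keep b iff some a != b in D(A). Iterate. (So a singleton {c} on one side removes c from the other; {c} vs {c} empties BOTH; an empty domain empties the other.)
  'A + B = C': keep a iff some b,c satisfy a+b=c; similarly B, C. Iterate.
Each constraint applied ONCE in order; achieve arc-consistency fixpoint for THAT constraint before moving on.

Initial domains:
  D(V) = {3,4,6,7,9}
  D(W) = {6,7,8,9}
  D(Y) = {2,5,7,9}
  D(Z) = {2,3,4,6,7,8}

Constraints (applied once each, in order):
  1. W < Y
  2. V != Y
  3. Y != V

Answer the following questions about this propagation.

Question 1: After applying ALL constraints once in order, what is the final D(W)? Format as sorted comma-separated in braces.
Answer: {6,7,8}

Derivation:
Constraint 1 (W < Y) on D(W)={6,7,8,9} D(Y)={2,5,7,9}: W {6,7,8,9}->{6,7,8}; Y {2,5,7,9}->{7,9}
Constraint 2 (V != Y) on D(V)={3,4,6,7,9} D(Y)={7,9}: no change
Constraint 3 (Y != V) on D(Y)={7,9} D(V)={3,4,6,7,9}: no change
So after all 3 constraints: D(W) = {6,7,8}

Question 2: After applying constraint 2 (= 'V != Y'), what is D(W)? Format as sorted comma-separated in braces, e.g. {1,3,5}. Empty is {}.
Answer: {6,7,8}

Derivation:
Constraint 1 (W < Y) on D(W)={6,7,8,9} D(Y)={2,5,7,9}: W {6,7,8,9}->{6,7,8}; Y {2,5,7,9}->{7,9}
Constraint 2 (V != Y) on D(V)={3,4,6,7,9} D(Y)={7,9}: no change
So after constraint 2: D(W) = {6,7,8}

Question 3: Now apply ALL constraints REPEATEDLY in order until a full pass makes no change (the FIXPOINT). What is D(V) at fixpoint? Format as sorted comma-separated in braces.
Answer: {3,4,6,7,9}

Derivation:
pass 0 (initial): D(V)={3,4,6,7,9}
pass 1: W {6,7,8,9}->{6,7,8}; Y {2,5,7,9}->{7,9}
pass 2: no change
Fixpoint after 2 passes: D(V) = {3,4,6,7,9}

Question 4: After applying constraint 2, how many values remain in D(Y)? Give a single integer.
Constraint 1 (W < Y) on D(W)={6,7,8,9} D(Y)={2,5,7,9}: W {6,7,8,9}->{6,7,8}; Y {2,5,7,9}->{7,9}
Constraint 2 (V != Y) on D(V)={3,4,6,7,9} D(Y)={7,9}: no change
So after constraint 2: D(Y)={7,9}, size = 2

Answer: 2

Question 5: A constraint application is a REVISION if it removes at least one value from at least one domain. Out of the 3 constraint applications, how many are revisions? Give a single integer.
Constraint 1 (W < Y) on D(W)={6,7,8,9} D(Y)={2,5,7,9}: W {6,7,8,9}->{6,7,8}; Y {2,5,7,9}->{7,9} => REVISION
Constraint 2 (V != Y) on D(V)={3,4,6,7,9} D(Y)={7,9}: no change => not a revision
Constraint 3 (Y != V) on D(Y)={7,9} D(V)={3,4,6,7,9}: no change => not a revision
Total revisions = 1

Answer: 1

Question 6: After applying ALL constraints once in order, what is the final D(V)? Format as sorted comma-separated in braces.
Constraint 1 (W < Y) on D(W)={6,7,8,9} D(Y)={2,5,7,9}: W {6,7,8,9}->{6,7,8}; Y {2,5,7,9}->{7,9}
Constraint 2 (V != Y) on D(V)={3,4,6,7,9} D(Y)={7,9}: no change
Constraint 3 (Y != V) on D(Y)={7,9} D(V)={3,4,6,7,9}: no change
So after all 3 constraints: D(V) = {3,4,6,7,9}

Answer: {3,4,6,7,9}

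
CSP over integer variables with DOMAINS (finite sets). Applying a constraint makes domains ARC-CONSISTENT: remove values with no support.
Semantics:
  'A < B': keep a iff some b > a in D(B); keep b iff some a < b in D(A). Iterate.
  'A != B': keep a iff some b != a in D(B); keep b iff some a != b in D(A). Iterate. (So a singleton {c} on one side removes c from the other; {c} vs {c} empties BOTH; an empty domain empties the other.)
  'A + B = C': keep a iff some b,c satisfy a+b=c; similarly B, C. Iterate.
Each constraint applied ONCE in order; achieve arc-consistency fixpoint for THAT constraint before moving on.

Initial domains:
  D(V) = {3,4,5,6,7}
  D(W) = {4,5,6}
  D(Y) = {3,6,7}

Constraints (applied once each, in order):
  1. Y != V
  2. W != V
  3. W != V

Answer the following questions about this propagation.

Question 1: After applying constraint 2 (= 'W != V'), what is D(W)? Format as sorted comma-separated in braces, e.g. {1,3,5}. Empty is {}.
Answer: {4,5,6}

Derivation:
Constraint 1 (Y != V) on D(Y)={3,6,7} D(V)={3,4,5,6,7}: no change
Constraint 2 (W != V) on D(W)={4,5,6} D(V)={3,4,5,6,7}: no change
So after constraint 2: D(W) = {4,5,6}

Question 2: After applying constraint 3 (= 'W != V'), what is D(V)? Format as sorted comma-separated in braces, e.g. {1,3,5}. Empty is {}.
Answer: {3,4,5,6,7}

Derivation:
Constraint 1 (Y != V) on D(Y)={3,6,7} D(V)={3,4,5,6,7}: no change
Constraint 2 (W != V) on D(W)={4,5,6} D(V)={3,4,5,6,7}: no change
Constraint 3 (W != V) on D(W)={4,5,6} D(V)={3,4,5,6,7}: no change
So after constraint 3: D(V) = {3,4,5,6,7}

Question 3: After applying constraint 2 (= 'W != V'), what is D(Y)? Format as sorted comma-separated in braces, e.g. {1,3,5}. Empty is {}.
Constraint 1 (Y != V) on D(Y)={3,6,7} D(V)={3,4,5,6,7}: no change
Constraint 2 (W != V) on D(W)={4,5,6} D(V)={3,4,5,6,7}: no change
So after constraint 2: D(Y) = {3,6,7}

Answer: {3,6,7}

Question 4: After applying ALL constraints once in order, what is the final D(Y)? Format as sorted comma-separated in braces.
Constraint 1 (Y != V) on D(Y)={3,6,7} D(V)={3,4,5,6,7}: no change
Constraint 2 (W != V) on D(W)={4,5,6} D(V)={3,4,5,6,7}: no change
Constraint 3 (W != V) on D(W)={4,5,6} D(V)={3,4,5,6,7}: no change
So after all 3 constraints: D(Y) = {3,6,7}

Answer: {3,6,7}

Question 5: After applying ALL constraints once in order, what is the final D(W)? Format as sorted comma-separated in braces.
Constraint 1 (Y != V) on D(Y)={3,6,7} D(V)={3,4,5,6,7}: no change
Constraint 2 (W != V) on D(W)={4,5,6} D(V)={3,4,5,6,7}: no change
Constraint 3 (W != V) on D(W)={4,5,6} D(V)={3,4,5,6,7}: no change
So after all 3 constraints: D(W) = {4,5,6}

Answer: {4,5,6}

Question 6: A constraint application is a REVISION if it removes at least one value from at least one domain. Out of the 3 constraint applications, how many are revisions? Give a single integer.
Answer: 0

Derivation:
Constraint 1 (Y != V) on D(Y)={3,6,7} D(V)={3,4,5,6,7}: no change => not a revision
Constraint 2 (W != V) on D(W)={4,5,6} D(V)={3,4,5,6,7}: no change => not a revision
Constraint 3 (W != V) on D(W)={4,5,6} D(V)={3,4,5,6,7}: no change => not a revision
Total revisions = 0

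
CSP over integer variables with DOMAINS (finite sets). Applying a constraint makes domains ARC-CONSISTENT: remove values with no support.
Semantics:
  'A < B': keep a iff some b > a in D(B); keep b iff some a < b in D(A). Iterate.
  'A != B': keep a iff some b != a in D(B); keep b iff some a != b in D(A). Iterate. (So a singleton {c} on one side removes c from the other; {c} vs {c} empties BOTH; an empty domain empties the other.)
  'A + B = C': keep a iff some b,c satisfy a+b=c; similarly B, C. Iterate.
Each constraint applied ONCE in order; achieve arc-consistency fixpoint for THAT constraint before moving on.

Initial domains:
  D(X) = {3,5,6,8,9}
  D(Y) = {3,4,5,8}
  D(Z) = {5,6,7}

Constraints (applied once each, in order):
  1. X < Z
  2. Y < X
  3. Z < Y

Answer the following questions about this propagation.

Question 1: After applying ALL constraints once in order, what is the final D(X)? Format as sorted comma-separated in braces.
Constraint 1 (X < Z) on D(X)={3,5,6,8,9} D(Z)={5,6,7}: X {3,5,6,8,9}->{3,5,6}
Constraint 2 (Y < X) on D(Y)={3,4,5,8} D(X)={3,5,6}: Y {3,4,5,8}->{3,4,5}; X {3,5,6}->{5,6}
Constraint 3 (Z < Y) on D(Z)={5,6,7} D(Y)={3,4,5}: Z {5,6,7}->{}; Y {3,4,5}->{}
So after all 3 constraints: D(X) = {5,6}

Answer: {5,6}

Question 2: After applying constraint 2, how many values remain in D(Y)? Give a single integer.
Answer: 3

Derivation:
Constraint 1 (X < Z) on D(X)={3,5,6,8,9} D(Z)={5,6,7}: X {3,5,6,8,9}->{3,5,6}
Constraint 2 (Y < X) on D(Y)={3,4,5,8} D(X)={3,5,6}: Y {3,4,5,8}->{3,4,5}; X {3,5,6}->{5,6}
So after constraint 2: D(Y)={3,4,5}, size = 3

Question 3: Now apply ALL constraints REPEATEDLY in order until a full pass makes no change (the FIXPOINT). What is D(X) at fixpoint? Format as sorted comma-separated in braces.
Answer: {}

Derivation:
pass 0 (initial): D(X)={3,5,6,8,9}
pass 1: X {3,5,6,8,9}->{5,6}; Y {3,4,5,8}->{}; Z {5,6,7}->{}
pass 2: X {5,6}->{}
pass 3: no change
Fixpoint after 3 passes: D(X) = {}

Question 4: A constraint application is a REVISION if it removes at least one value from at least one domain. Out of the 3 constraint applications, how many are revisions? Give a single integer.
Constraint 1 (X < Z) on D(X)={3,5,6,8,9} D(Z)={5,6,7}: X {3,5,6,8,9}->{3,5,6} => REVISION
Constraint 2 (Y < X) on D(Y)={3,4,5,8} D(X)={3,5,6}: Y {3,4,5,8}->{3,4,5}; X {3,5,6}->{5,6} => REVISION
Constraint 3 (Z < Y) on D(Z)={5,6,7} D(Y)={3,4,5}: Z {5,6,7}->{}; Y {3,4,5}->{} => REVISION
Total revisions = 3

Answer: 3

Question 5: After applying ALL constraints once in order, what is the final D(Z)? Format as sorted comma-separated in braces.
Constraint 1 (X < Z) on D(X)={3,5,6,8,9} D(Z)={5,6,7}: X {3,5,6,8,9}->{3,5,6}
Constraint 2 (Y < X) on D(Y)={3,4,5,8} D(X)={3,5,6}: Y {3,4,5,8}->{3,4,5}; X {3,5,6}->{5,6}
Constraint 3 (Z < Y) on D(Z)={5,6,7} D(Y)={3,4,5}: Z {5,6,7}->{}; Y {3,4,5}->{}
So after all 3 constraints: D(Z) = {}

Answer: {}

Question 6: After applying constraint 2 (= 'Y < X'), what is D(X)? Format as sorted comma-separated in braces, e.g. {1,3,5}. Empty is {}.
Answer: {5,6}

Derivation:
Constraint 1 (X < Z) on D(X)={3,5,6,8,9} D(Z)={5,6,7}: X {3,5,6,8,9}->{3,5,6}
Constraint 2 (Y < X) on D(Y)={3,4,5,8} D(X)={3,5,6}: Y {3,4,5,8}->{3,4,5}; X {3,5,6}->{5,6}
So after constraint 2: D(X) = {5,6}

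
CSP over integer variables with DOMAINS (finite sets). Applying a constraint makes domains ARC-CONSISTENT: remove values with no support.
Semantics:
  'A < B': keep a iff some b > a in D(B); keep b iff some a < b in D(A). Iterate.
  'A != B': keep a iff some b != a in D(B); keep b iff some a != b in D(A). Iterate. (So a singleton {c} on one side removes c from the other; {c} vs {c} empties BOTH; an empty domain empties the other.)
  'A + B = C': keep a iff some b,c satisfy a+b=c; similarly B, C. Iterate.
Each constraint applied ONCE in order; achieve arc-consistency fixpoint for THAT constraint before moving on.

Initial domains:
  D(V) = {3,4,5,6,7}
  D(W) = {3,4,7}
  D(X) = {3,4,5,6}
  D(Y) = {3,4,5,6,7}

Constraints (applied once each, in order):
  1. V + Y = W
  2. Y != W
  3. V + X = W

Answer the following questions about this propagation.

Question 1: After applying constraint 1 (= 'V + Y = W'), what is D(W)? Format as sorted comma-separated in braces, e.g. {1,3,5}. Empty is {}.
Constraint 1 (V + Y = W) on D(V)={3,4,5,6,7} D(Y)={3,4,5,6,7} D(W)={3,4,7}: V {3,4,5,6,7}->{3,4}; Y {3,4,5,6,7}->{3,4}; W {3,4,7}->{7}
So after constraint 1: D(W) = {7}

Answer: {7}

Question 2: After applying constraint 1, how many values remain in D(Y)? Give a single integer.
Constraint 1 (V + Y = W) on D(V)={3,4,5,6,7} D(Y)={3,4,5,6,7} D(W)={3,4,7}: V {3,4,5,6,7}->{3,4}; Y {3,4,5,6,7}->{3,4}; W {3,4,7}->{7}
So after constraint 1: D(Y)={3,4}, size = 2

Answer: 2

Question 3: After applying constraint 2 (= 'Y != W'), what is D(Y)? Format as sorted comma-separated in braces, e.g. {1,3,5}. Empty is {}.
Answer: {3,4}

Derivation:
Constraint 1 (V + Y = W) on D(V)={3,4,5,6,7} D(Y)={3,4,5,6,7} D(W)={3,4,7}: V {3,4,5,6,7}->{3,4}; Y {3,4,5,6,7}->{3,4}; W {3,4,7}->{7}
Constraint 2 (Y != W) on D(Y)={3,4} D(W)={7}: no change
So after constraint 2: D(Y) = {3,4}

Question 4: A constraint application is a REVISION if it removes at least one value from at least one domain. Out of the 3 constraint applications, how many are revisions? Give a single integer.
Answer: 2

Derivation:
Constraint 1 (V + Y = W) on D(V)={3,4,5,6,7} D(Y)={3,4,5,6,7} D(W)={3,4,7}: V {3,4,5,6,7}->{3,4}; Y {3,4,5,6,7}->{3,4}; W {3,4,7}->{7} => REVISION
Constraint 2 (Y != W) on D(Y)={3,4} D(W)={7}: no change => not a revision
Constraint 3 (V + X = W) on D(V)={3,4} D(X)={3,4,5,6} D(W)={7}: X {3,4,5,6}->{3,4} => REVISION
Total revisions = 2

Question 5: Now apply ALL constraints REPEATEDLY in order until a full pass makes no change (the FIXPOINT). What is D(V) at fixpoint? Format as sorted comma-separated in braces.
Answer: {3,4}

Derivation:
pass 0 (initial): D(V)={3,4,5,6,7}
pass 1: V {3,4,5,6,7}->{3,4}; W {3,4,7}->{7}; X {3,4,5,6}->{3,4}; Y {3,4,5,6,7}->{3,4}
pass 2: no change
Fixpoint after 2 passes: D(V) = {3,4}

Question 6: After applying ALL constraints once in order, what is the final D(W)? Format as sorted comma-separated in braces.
Answer: {7}

Derivation:
Constraint 1 (V + Y = W) on D(V)={3,4,5,6,7} D(Y)={3,4,5,6,7} D(W)={3,4,7}: V {3,4,5,6,7}->{3,4}; Y {3,4,5,6,7}->{3,4}; W {3,4,7}->{7}
Constraint 2 (Y != W) on D(Y)={3,4} D(W)={7}: no change
Constraint 3 (V + X = W) on D(V)={3,4} D(X)={3,4,5,6} D(W)={7}: X {3,4,5,6}->{3,4}
So after all 3 constraints: D(W) = {7}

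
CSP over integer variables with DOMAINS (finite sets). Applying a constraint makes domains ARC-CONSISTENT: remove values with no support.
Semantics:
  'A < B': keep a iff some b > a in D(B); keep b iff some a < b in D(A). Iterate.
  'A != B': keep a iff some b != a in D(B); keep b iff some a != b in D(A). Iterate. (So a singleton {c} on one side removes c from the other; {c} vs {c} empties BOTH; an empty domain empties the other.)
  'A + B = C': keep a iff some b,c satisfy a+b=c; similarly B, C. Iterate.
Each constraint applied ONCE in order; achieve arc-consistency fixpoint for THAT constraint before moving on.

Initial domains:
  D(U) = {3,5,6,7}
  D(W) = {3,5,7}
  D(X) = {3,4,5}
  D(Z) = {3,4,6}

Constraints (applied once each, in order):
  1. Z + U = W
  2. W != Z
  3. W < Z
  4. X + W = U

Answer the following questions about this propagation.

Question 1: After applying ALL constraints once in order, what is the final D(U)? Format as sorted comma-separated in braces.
Constraint 1 (Z + U = W) on D(Z)={3,4,6} D(U)={3,5,6,7} D(W)={3,5,7}: Z {3,4,6}->{4}; U {3,5,6,7}->{3}; W {3,5,7}->{7}
Constraint 2 (W != Z) on D(W)={7} D(Z)={4}: no change
Constraint 3 (W < Z) on D(W)={7} D(Z)={4}: W {7}->{}; Z {4}->{}
Constraint 4 (X + W = U) on D(X)={3,4,5} D(W)={} D(U)={3}: X {3,4,5}->{}; U {3}->{}
So after all 4 constraints: D(U) = {}

Answer: {}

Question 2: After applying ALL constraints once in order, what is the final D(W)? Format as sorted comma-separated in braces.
Constraint 1 (Z + U = W) on D(Z)={3,4,6} D(U)={3,5,6,7} D(W)={3,5,7}: Z {3,4,6}->{4}; U {3,5,6,7}->{3}; W {3,5,7}->{7}
Constraint 2 (W != Z) on D(W)={7} D(Z)={4}: no change
Constraint 3 (W < Z) on D(W)={7} D(Z)={4}: W {7}->{}; Z {4}->{}
Constraint 4 (X + W = U) on D(X)={3,4,5} D(W)={} D(U)={3}: X {3,4,5}->{}; U {3}->{}
So after all 4 constraints: D(W) = {}

Answer: {}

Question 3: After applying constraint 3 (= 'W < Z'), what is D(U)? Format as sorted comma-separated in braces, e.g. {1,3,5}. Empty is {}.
Constraint 1 (Z + U = W) on D(Z)={3,4,6} D(U)={3,5,6,7} D(W)={3,5,7}: Z {3,4,6}->{4}; U {3,5,6,7}->{3}; W {3,5,7}->{7}
Constraint 2 (W != Z) on D(W)={7} D(Z)={4}: no change
Constraint 3 (W < Z) on D(W)={7} D(Z)={4}: W {7}->{}; Z {4}->{}
So after constraint 3: D(U) = {3}

Answer: {3}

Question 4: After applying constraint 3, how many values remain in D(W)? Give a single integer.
Answer: 0

Derivation:
Constraint 1 (Z + U = W) on D(Z)={3,4,6} D(U)={3,5,6,7} D(W)={3,5,7}: Z {3,4,6}->{4}; U {3,5,6,7}->{3}; W {3,5,7}->{7}
Constraint 2 (W != Z) on D(W)={7} D(Z)={4}: no change
Constraint 3 (W < Z) on D(W)={7} D(Z)={4}: W {7}->{}; Z {4}->{}
So after constraint 3: D(W)={}, size = 0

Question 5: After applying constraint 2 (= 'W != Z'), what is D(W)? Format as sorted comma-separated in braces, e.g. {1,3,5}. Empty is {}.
Answer: {7}

Derivation:
Constraint 1 (Z + U = W) on D(Z)={3,4,6} D(U)={3,5,6,7} D(W)={3,5,7}: Z {3,4,6}->{4}; U {3,5,6,7}->{3}; W {3,5,7}->{7}
Constraint 2 (W != Z) on D(W)={7} D(Z)={4}: no change
So after constraint 2: D(W) = {7}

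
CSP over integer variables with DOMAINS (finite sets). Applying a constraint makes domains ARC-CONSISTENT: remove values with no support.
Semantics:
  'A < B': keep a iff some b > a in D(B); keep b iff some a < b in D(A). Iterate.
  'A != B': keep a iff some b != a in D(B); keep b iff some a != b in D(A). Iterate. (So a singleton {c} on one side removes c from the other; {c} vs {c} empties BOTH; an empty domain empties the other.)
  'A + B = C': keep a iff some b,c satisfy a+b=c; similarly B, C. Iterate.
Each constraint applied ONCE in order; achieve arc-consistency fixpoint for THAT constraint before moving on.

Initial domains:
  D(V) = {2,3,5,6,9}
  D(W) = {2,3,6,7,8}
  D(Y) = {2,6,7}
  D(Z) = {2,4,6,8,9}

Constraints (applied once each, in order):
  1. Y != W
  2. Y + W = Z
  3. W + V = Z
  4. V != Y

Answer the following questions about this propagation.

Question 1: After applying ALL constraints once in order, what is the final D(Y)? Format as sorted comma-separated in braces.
Constraint 1 (Y != W) on D(Y)={2,6,7} D(W)={2,3,6,7,8}: no change
Constraint 2 (Y + W = Z) on D(Y)={2,6,7} D(W)={2,3,6,7,8} D(Z)={2,4,6,8,9}: W {2,3,6,7,8}->{2,3,6,7}; Z {2,4,6,8,9}->{4,8,9}
Constraint 3 (W + V = Z) on D(W)={2,3,6,7} D(V)={2,3,5,6,9} D(Z)={4,8,9}: V {2,3,5,6,9}->{2,3,5,6}
Constraint 4 (V != Y) on D(V)={2,3,5,6} D(Y)={2,6,7}: no change
So after all 4 constraints: D(Y) = {2,6,7}

Answer: {2,6,7}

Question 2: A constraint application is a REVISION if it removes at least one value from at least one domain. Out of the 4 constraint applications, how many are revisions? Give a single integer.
Constraint 1 (Y != W) on D(Y)={2,6,7} D(W)={2,3,6,7,8}: no change => not a revision
Constraint 2 (Y + W = Z) on D(Y)={2,6,7} D(W)={2,3,6,7,8} D(Z)={2,4,6,8,9}: W {2,3,6,7,8}->{2,3,6,7}; Z {2,4,6,8,9}->{4,8,9} => REVISION
Constraint 3 (W + V = Z) on D(W)={2,3,6,7} D(V)={2,3,5,6,9} D(Z)={4,8,9}: V {2,3,5,6,9}->{2,3,5,6} => REVISION
Constraint 4 (V != Y) on D(V)={2,3,5,6} D(Y)={2,6,7}: no change => not a revision
Total revisions = 2

Answer: 2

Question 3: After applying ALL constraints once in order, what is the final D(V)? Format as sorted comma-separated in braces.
Answer: {2,3,5,6}

Derivation:
Constraint 1 (Y != W) on D(Y)={2,6,7} D(W)={2,3,6,7,8}: no change
Constraint 2 (Y + W = Z) on D(Y)={2,6,7} D(W)={2,3,6,7,8} D(Z)={2,4,6,8,9}: W {2,3,6,7,8}->{2,3,6,7}; Z {2,4,6,8,9}->{4,8,9}
Constraint 3 (W + V = Z) on D(W)={2,3,6,7} D(V)={2,3,5,6,9} D(Z)={4,8,9}: V {2,3,5,6,9}->{2,3,5,6}
Constraint 4 (V != Y) on D(V)={2,3,5,6} D(Y)={2,6,7}: no change
So after all 4 constraints: D(V) = {2,3,5,6}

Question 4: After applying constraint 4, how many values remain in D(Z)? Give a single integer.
Answer: 3

Derivation:
Constraint 1 (Y != W) on D(Y)={2,6,7} D(W)={2,3,6,7,8}: no change
Constraint 2 (Y + W = Z) on D(Y)={2,6,7} D(W)={2,3,6,7,8} D(Z)={2,4,6,8,9}: W {2,3,6,7,8}->{2,3,6,7}; Z {2,4,6,8,9}->{4,8,9}
Constraint 3 (W + V = Z) on D(W)={2,3,6,7} D(V)={2,3,5,6,9} D(Z)={4,8,9}: V {2,3,5,6,9}->{2,3,5,6}
Constraint 4 (V != Y) on D(V)={2,3,5,6} D(Y)={2,6,7}: no change
So after constraint 4: D(Z)={4,8,9}, size = 3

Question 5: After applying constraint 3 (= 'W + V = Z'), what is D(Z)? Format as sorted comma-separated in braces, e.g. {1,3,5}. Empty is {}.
Answer: {4,8,9}

Derivation:
Constraint 1 (Y != W) on D(Y)={2,6,7} D(W)={2,3,6,7,8}: no change
Constraint 2 (Y + W = Z) on D(Y)={2,6,7} D(W)={2,3,6,7,8} D(Z)={2,4,6,8,9}: W {2,3,6,7,8}->{2,3,6,7}; Z {2,4,6,8,9}->{4,8,9}
Constraint 3 (W + V = Z) on D(W)={2,3,6,7} D(V)={2,3,5,6,9} D(Z)={4,8,9}: V {2,3,5,6,9}->{2,3,5,6}
So after constraint 3: D(Z) = {4,8,9}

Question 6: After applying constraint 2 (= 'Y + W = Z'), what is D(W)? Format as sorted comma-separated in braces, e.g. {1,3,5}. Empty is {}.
Constraint 1 (Y != W) on D(Y)={2,6,7} D(W)={2,3,6,7,8}: no change
Constraint 2 (Y + W = Z) on D(Y)={2,6,7} D(W)={2,3,6,7,8} D(Z)={2,4,6,8,9}: W {2,3,6,7,8}->{2,3,6,7}; Z {2,4,6,8,9}->{4,8,9}
So after constraint 2: D(W) = {2,3,6,7}

Answer: {2,3,6,7}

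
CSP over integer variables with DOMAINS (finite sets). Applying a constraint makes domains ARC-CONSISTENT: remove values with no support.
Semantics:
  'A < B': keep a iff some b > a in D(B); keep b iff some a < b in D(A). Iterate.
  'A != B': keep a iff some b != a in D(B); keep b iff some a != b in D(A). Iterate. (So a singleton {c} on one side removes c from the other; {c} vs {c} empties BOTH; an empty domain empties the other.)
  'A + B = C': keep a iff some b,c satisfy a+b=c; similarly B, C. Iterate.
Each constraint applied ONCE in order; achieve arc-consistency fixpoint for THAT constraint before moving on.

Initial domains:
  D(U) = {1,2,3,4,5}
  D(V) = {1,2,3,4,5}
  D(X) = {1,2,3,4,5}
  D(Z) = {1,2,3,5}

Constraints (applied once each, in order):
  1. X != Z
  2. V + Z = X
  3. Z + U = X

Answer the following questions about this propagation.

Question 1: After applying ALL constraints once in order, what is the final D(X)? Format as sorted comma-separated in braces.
Constraint 1 (X != Z) on D(X)={1,2,3,4,5} D(Z)={1,2,3,5}: no change
Constraint 2 (V + Z = X) on D(V)={1,2,3,4,5} D(Z)={1,2,3,5} D(X)={1,2,3,4,5}: V {1,2,3,4,5}->{1,2,3,4}; Z {1,2,3,5}->{1,2,3}; X {1,2,3,4,5}->{2,3,4,5}
Constraint 3 (Z + U = X) on D(Z)={1,2,3} D(U)={1,2,3,4,5} D(X)={2,3,4,5}: U {1,2,3,4,5}->{1,2,3,4}
So after all 3 constraints: D(X) = {2,3,4,5}

Answer: {2,3,4,5}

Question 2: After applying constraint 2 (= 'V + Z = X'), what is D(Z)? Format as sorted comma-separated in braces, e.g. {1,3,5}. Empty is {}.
Answer: {1,2,3}

Derivation:
Constraint 1 (X != Z) on D(X)={1,2,3,4,5} D(Z)={1,2,3,5}: no change
Constraint 2 (V + Z = X) on D(V)={1,2,3,4,5} D(Z)={1,2,3,5} D(X)={1,2,3,4,5}: V {1,2,3,4,5}->{1,2,3,4}; Z {1,2,3,5}->{1,2,3}; X {1,2,3,4,5}->{2,3,4,5}
So after constraint 2: D(Z) = {1,2,3}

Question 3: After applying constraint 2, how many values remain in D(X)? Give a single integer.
Answer: 4

Derivation:
Constraint 1 (X != Z) on D(X)={1,2,3,4,5} D(Z)={1,2,3,5}: no change
Constraint 2 (V + Z = X) on D(V)={1,2,3,4,5} D(Z)={1,2,3,5} D(X)={1,2,3,4,5}: V {1,2,3,4,5}->{1,2,3,4}; Z {1,2,3,5}->{1,2,3}; X {1,2,3,4,5}->{2,3,4,5}
So after constraint 2: D(X)={2,3,4,5}, size = 4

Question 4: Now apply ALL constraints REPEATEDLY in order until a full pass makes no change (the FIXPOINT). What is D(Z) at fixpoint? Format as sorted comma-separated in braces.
pass 0 (initial): D(Z)={1,2,3,5}
pass 1: U {1,2,3,4,5}->{1,2,3,4}; V {1,2,3,4,5}->{1,2,3,4}; X {1,2,3,4,5}->{2,3,4,5}; Z {1,2,3,5}->{1,2,3}
pass 2: no change
Fixpoint after 2 passes: D(Z) = {1,2,3}

Answer: {1,2,3}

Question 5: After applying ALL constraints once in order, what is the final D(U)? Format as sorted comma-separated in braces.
Constraint 1 (X != Z) on D(X)={1,2,3,4,5} D(Z)={1,2,3,5}: no change
Constraint 2 (V + Z = X) on D(V)={1,2,3,4,5} D(Z)={1,2,3,5} D(X)={1,2,3,4,5}: V {1,2,3,4,5}->{1,2,3,4}; Z {1,2,3,5}->{1,2,3}; X {1,2,3,4,5}->{2,3,4,5}
Constraint 3 (Z + U = X) on D(Z)={1,2,3} D(U)={1,2,3,4,5} D(X)={2,3,4,5}: U {1,2,3,4,5}->{1,2,3,4}
So after all 3 constraints: D(U) = {1,2,3,4}

Answer: {1,2,3,4}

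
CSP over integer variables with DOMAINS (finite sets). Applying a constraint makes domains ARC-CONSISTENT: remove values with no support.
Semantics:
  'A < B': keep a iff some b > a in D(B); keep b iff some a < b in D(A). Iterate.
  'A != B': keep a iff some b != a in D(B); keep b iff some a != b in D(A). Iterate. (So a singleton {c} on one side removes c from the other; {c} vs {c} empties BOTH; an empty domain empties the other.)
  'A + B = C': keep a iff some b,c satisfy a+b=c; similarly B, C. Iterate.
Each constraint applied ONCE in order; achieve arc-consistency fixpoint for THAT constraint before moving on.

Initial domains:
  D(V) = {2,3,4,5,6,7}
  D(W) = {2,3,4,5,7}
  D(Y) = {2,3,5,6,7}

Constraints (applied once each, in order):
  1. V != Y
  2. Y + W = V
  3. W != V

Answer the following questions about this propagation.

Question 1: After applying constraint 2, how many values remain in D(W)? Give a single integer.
Answer: 4

Derivation:
Constraint 1 (V != Y) on D(V)={2,3,4,5,6,7} D(Y)={2,3,5,6,7}: no change
Constraint 2 (Y + W = V) on D(Y)={2,3,5,6,7} D(W)={2,3,4,5,7} D(V)={2,3,4,5,6,7}: Y {2,3,5,6,7}->{2,3,5}; W {2,3,4,5,7}->{2,3,4,5}; V {2,3,4,5,6,7}->{4,5,6,7}
So after constraint 2: D(W)={2,3,4,5}, size = 4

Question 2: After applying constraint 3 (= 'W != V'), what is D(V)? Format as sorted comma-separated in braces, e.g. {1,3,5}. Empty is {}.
Answer: {4,5,6,7}

Derivation:
Constraint 1 (V != Y) on D(V)={2,3,4,5,6,7} D(Y)={2,3,5,6,7}: no change
Constraint 2 (Y + W = V) on D(Y)={2,3,5,6,7} D(W)={2,3,4,5,7} D(V)={2,3,4,5,6,7}: Y {2,3,5,6,7}->{2,3,5}; W {2,3,4,5,7}->{2,3,4,5}; V {2,3,4,5,6,7}->{4,5,6,7}
Constraint 3 (W != V) on D(W)={2,3,4,5} D(V)={4,5,6,7}: no change
So after constraint 3: D(V) = {4,5,6,7}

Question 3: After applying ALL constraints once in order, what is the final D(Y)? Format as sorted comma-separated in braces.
Answer: {2,3,5}

Derivation:
Constraint 1 (V != Y) on D(V)={2,3,4,5,6,7} D(Y)={2,3,5,6,7}: no change
Constraint 2 (Y + W = V) on D(Y)={2,3,5,6,7} D(W)={2,3,4,5,7} D(V)={2,3,4,5,6,7}: Y {2,3,5,6,7}->{2,3,5}; W {2,3,4,5,7}->{2,3,4,5}; V {2,3,4,5,6,7}->{4,5,6,7}
Constraint 3 (W != V) on D(W)={2,3,4,5} D(V)={4,5,6,7}: no change
So after all 3 constraints: D(Y) = {2,3,5}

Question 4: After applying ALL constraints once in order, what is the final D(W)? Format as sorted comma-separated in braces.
Answer: {2,3,4,5}

Derivation:
Constraint 1 (V != Y) on D(V)={2,3,4,5,6,7} D(Y)={2,3,5,6,7}: no change
Constraint 2 (Y + W = V) on D(Y)={2,3,5,6,7} D(W)={2,3,4,5,7} D(V)={2,3,4,5,6,7}: Y {2,3,5,6,7}->{2,3,5}; W {2,3,4,5,7}->{2,3,4,5}; V {2,3,4,5,6,7}->{4,5,6,7}
Constraint 3 (W != V) on D(W)={2,3,4,5} D(V)={4,5,6,7}: no change
So after all 3 constraints: D(W) = {2,3,4,5}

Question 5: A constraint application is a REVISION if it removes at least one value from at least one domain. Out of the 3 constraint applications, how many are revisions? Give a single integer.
Answer: 1

Derivation:
Constraint 1 (V != Y) on D(V)={2,3,4,5,6,7} D(Y)={2,3,5,6,7}: no change => not a revision
Constraint 2 (Y + W = V) on D(Y)={2,3,5,6,7} D(W)={2,3,4,5,7} D(V)={2,3,4,5,6,7}: Y {2,3,5,6,7}->{2,3,5}; W {2,3,4,5,7}->{2,3,4,5}; V {2,3,4,5,6,7}->{4,5,6,7} => REVISION
Constraint 3 (W != V) on D(W)={2,3,4,5} D(V)={4,5,6,7}: no change => not a revision
Total revisions = 1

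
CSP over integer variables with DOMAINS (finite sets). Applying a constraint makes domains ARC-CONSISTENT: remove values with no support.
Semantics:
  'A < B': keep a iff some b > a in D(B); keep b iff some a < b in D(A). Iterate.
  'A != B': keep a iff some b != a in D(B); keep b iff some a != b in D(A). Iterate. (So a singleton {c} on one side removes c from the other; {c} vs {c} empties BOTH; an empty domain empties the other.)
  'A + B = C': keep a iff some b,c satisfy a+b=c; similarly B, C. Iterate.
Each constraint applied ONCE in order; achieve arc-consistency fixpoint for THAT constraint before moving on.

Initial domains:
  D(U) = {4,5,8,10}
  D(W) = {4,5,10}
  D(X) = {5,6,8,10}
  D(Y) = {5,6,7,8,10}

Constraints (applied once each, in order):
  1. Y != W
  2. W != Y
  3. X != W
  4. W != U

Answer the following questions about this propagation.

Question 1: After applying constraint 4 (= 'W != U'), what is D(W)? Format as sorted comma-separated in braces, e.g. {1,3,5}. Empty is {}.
Answer: {4,5,10}

Derivation:
Constraint 1 (Y != W) on D(Y)={5,6,7,8,10} D(W)={4,5,10}: no change
Constraint 2 (W != Y) on D(W)={4,5,10} D(Y)={5,6,7,8,10}: no change
Constraint 3 (X != W) on D(X)={5,6,8,10} D(W)={4,5,10}: no change
Constraint 4 (W != U) on D(W)={4,5,10} D(U)={4,5,8,10}: no change
So after constraint 4: D(W) = {4,5,10}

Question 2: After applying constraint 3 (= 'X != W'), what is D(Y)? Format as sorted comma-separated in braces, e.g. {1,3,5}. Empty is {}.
Constraint 1 (Y != W) on D(Y)={5,6,7,8,10} D(W)={4,5,10}: no change
Constraint 2 (W != Y) on D(W)={4,5,10} D(Y)={5,6,7,8,10}: no change
Constraint 3 (X != W) on D(X)={5,6,8,10} D(W)={4,5,10}: no change
So after constraint 3: D(Y) = {5,6,7,8,10}

Answer: {5,6,7,8,10}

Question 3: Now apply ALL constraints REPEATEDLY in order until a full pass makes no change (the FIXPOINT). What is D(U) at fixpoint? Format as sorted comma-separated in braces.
Answer: {4,5,8,10}

Derivation:
pass 0 (initial): D(U)={4,5,8,10}
pass 1: no change
Fixpoint after 1 passes: D(U) = {4,5,8,10}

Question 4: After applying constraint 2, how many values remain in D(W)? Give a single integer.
Constraint 1 (Y != W) on D(Y)={5,6,7,8,10} D(W)={4,5,10}: no change
Constraint 2 (W != Y) on D(W)={4,5,10} D(Y)={5,6,7,8,10}: no change
So after constraint 2: D(W)={4,5,10}, size = 3

Answer: 3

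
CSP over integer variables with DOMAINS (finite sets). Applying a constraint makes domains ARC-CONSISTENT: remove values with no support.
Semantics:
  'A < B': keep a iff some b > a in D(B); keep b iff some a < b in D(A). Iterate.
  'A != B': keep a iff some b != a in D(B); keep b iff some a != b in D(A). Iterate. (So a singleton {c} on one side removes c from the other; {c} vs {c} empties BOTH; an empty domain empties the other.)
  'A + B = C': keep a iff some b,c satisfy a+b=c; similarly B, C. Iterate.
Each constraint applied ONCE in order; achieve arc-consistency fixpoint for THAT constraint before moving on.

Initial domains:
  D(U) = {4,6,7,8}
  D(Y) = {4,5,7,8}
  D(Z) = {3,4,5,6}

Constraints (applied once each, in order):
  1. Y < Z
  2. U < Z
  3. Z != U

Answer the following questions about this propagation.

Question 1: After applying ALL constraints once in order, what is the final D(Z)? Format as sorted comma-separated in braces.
Constraint 1 (Y < Z) on D(Y)={4,5,7,8} D(Z)={3,4,5,6}: Y {4,5,7,8}->{4,5}; Z {3,4,5,6}->{5,6}
Constraint 2 (U < Z) on D(U)={4,6,7,8} D(Z)={5,6}: U {4,6,7,8}->{4}
Constraint 3 (Z != U) on D(Z)={5,6} D(U)={4}: no change
So after all 3 constraints: D(Z) = {5,6}

Answer: {5,6}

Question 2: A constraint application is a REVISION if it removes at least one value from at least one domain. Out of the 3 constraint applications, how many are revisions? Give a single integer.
Constraint 1 (Y < Z) on D(Y)={4,5,7,8} D(Z)={3,4,5,6}: Y {4,5,7,8}->{4,5}; Z {3,4,5,6}->{5,6} => REVISION
Constraint 2 (U < Z) on D(U)={4,6,7,8} D(Z)={5,6}: U {4,6,7,8}->{4} => REVISION
Constraint 3 (Z != U) on D(Z)={5,6} D(U)={4}: no change => not a revision
Total revisions = 2

Answer: 2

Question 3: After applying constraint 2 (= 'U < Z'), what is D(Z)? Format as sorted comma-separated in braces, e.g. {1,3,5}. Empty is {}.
Constraint 1 (Y < Z) on D(Y)={4,5,7,8} D(Z)={3,4,5,6}: Y {4,5,7,8}->{4,5}; Z {3,4,5,6}->{5,6}
Constraint 2 (U < Z) on D(U)={4,6,7,8} D(Z)={5,6}: U {4,6,7,8}->{4}
So after constraint 2: D(Z) = {5,6}

Answer: {5,6}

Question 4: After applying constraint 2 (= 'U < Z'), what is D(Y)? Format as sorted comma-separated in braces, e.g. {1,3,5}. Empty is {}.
Answer: {4,5}

Derivation:
Constraint 1 (Y < Z) on D(Y)={4,5,7,8} D(Z)={3,4,5,6}: Y {4,5,7,8}->{4,5}; Z {3,4,5,6}->{5,6}
Constraint 2 (U < Z) on D(U)={4,6,7,8} D(Z)={5,6}: U {4,6,7,8}->{4}
So after constraint 2: D(Y) = {4,5}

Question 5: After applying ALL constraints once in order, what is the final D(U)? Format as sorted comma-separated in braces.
Answer: {4}

Derivation:
Constraint 1 (Y < Z) on D(Y)={4,5,7,8} D(Z)={3,4,5,6}: Y {4,5,7,8}->{4,5}; Z {3,4,5,6}->{5,6}
Constraint 2 (U < Z) on D(U)={4,6,7,8} D(Z)={5,6}: U {4,6,7,8}->{4}
Constraint 3 (Z != U) on D(Z)={5,6} D(U)={4}: no change
So after all 3 constraints: D(U) = {4}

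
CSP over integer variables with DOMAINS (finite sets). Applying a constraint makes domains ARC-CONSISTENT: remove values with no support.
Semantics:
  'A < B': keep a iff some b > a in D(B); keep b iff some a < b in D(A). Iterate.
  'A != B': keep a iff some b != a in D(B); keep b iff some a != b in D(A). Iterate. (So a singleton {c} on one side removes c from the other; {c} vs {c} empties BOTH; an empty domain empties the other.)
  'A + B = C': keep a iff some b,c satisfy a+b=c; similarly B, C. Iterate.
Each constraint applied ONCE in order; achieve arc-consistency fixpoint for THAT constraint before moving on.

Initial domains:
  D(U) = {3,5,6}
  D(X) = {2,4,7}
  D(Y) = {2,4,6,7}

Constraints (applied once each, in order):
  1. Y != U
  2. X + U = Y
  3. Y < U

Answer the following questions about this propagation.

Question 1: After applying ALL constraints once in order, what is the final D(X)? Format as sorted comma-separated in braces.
Answer: {2,4}

Derivation:
Constraint 1 (Y != U) on D(Y)={2,4,6,7} D(U)={3,5,6}: no change
Constraint 2 (X + U = Y) on D(X)={2,4,7} D(U)={3,5,6} D(Y)={2,4,6,7}: X {2,4,7}->{2,4}; U {3,5,6}->{3,5}; Y {2,4,6,7}->{7}
Constraint 3 (Y < U) on D(Y)={7} D(U)={3,5}: Y {7}->{}; U {3,5}->{}
So after all 3 constraints: D(X) = {2,4}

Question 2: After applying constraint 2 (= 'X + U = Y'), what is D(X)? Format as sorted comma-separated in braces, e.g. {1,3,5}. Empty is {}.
Answer: {2,4}

Derivation:
Constraint 1 (Y != U) on D(Y)={2,4,6,7} D(U)={3,5,6}: no change
Constraint 2 (X + U = Y) on D(X)={2,4,7} D(U)={3,5,6} D(Y)={2,4,6,7}: X {2,4,7}->{2,4}; U {3,5,6}->{3,5}; Y {2,4,6,7}->{7}
So after constraint 2: D(X) = {2,4}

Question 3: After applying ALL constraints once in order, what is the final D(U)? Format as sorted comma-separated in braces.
Constraint 1 (Y != U) on D(Y)={2,4,6,7} D(U)={3,5,6}: no change
Constraint 2 (X + U = Y) on D(X)={2,4,7} D(U)={3,5,6} D(Y)={2,4,6,7}: X {2,4,7}->{2,4}; U {3,5,6}->{3,5}; Y {2,4,6,7}->{7}
Constraint 3 (Y < U) on D(Y)={7} D(U)={3,5}: Y {7}->{}; U {3,5}->{}
So after all 3 constraints: D(U) = {}

Answer: {}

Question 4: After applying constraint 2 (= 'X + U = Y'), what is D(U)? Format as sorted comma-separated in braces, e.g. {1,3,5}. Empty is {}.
Answer: {3,5}

Derivation:
Constraint 1 (Y != U) on D(Y)={2,4,6,7} D(U)={3,5,6}: no change
Constraint 2 (X + U = Y) on D(X)={2,4,7} D(U)={3,5,6} D(Y)={2,4,6,7}: X {2,4,7}->{2,4}; U {3,5,6}->{3,5}; Y {2,4,6,7}->{7}
So after constraint 2: D(U) = {3,5}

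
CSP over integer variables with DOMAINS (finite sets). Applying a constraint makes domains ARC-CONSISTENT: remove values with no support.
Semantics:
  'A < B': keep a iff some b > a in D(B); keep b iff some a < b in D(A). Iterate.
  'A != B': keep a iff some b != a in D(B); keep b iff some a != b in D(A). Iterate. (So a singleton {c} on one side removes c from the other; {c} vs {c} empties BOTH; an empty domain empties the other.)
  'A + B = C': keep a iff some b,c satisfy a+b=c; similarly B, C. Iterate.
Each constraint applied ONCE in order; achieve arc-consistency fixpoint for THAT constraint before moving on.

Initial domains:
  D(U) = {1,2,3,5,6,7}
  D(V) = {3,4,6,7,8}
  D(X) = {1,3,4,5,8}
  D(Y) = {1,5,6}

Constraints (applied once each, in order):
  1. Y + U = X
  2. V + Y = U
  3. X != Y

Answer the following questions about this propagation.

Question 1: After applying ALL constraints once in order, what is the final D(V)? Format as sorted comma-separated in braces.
Answer: {6}

Derivation:
Constraint 1 (Y + U = X) on D(Y)={1,5,6} D(U)={1,2,3,5,6,7} D(X)={1,3,4,5,8}: U {1,2,3,5,6,7}->{2,3,7}; X {1,3,4,5,8}->{3,4,8}
Constraint 2 (V + Y = U) on D(V)={3,4,6,7,8} D(Y)={1,5,6} D(U)={2,3,7}: V {3,4,6,7,8}->{6}; Y {1,5,6}->{1}; U {2,3,7}->{7}
Constraint 3 (X != Y) on D(X)={3,4,8} D(Y)={1}: no change
So after all 3 constraints: D(V) = {6}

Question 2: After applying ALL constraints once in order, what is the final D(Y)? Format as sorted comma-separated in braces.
Constraint 1 (Y + U = X) on D(Y)={1,5,6} D(U)={1,2,3,5,6,7} D(X)={1,3,4,5,8}: U {1,2,3,5,6,7}->{2,3,7}; X {1,3,4,5,8}->{3,4,8}
Constraint 2 (V + Y = U) on D(V)={3,4,6,7,8} D(Y)={1,5,6} D(U)={2,3,7}: V {3,4,6,7,8}->{6}; Y {1,5,6}->{1}; U {2,3,7}->{7}
Constraint 3 (X != Y) on D(X)={3,4,8} D(Y)={1}: no change
So after all 3 constraints: D(Y) = {1}

Answer: {1}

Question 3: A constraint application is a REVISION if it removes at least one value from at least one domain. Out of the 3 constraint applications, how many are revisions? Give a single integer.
Answer: 2

Derivation:
Constraint 1 (Y + U = X) on D(Y)={1,5,6} D(U)={1,2,3,5,6,7} D(X)={1,3,4,5,8}: U {1,2,3,5,6,7}->{2,3,7}; X {1,3,4,5,8}->{3,4,8} => REVISION
Constraint 2 (V + Y = U) on D(V)={3,4,6,7,8} D(Y)={1,5,6} D(U)={2,3,7}: V {3,4,6,7,8}->{6}; Y {1,5,6}->{1}; U {2,3,7}->{7} => REVISION
Constraint 3 (X != Y) on D(X)={3,4,8} D(Y)={1}: no change => not a revision
Total revisions = 2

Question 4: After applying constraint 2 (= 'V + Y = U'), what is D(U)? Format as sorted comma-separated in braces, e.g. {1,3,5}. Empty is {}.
Constraint 1 (Y + U = X) on D(Y)={1,5,6} D(U)={1,2,3,5,6,7} D(X)={1,3,4,5,8}: U {1,2,3,5,6,7}->{2,3,7}; X {1,3,4,5,8}->{3,4,8}
Constraint 2 (V + Y = U) on D(V)={3,4,6,7,8} D(Y)={1,5,6} D(U)={2,3,7}: V {3,4,6,7,8}->{6}; Y {1,5,6}->{1}; U {2,3,7}->{7}
So after constraint 2: D(U) = {7}

Answer: {7}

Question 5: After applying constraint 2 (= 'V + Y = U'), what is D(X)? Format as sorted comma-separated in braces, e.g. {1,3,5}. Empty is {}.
Constraint 1 (Y + U = X) on D(Y)={1,5,6} D(U)={1,2,3,5,6,7} D(X)={1,3,4,5,8}: U {1,2,3,5,6,7}->{2,3,7}; X {1,3,4,5,8}->{3,4,8}
Constraint 2 (V + Y = U) on D(V)={3,4,6,7,8} D(Y)={1,5,6} D(U)={2,3,7}: V {3,4,6,7,8}->{6}; Y {1,5,6}->{1}; U {2,3,7}->{7}
So after constraint 2: D(X) = {3,4,8}

Answer: {3,4,8}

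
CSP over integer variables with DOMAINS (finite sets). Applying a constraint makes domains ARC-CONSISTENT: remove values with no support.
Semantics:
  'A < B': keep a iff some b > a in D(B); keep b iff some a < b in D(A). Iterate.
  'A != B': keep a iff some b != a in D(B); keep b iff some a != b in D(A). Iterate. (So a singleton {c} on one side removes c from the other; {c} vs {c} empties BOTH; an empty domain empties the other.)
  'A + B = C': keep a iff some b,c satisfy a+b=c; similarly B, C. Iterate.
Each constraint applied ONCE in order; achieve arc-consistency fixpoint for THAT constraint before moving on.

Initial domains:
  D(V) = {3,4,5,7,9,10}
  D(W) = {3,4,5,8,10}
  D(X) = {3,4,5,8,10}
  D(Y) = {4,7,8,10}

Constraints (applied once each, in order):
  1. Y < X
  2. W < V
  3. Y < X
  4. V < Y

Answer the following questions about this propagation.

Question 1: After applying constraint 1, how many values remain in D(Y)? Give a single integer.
Answer: 3

Derivation:
Constraint 1 (Y < X) on D(Y)={4,7,8,10} D(X)={3,4,5,8,10}: Y {4,7,8,10}->{4,7,8}; X {3,4,5,8,10}->{5,8,10}
So after constraint 1: D(Y)={4,7,8}, size = 3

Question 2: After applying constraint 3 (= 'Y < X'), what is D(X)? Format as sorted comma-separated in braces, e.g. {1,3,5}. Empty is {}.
Constraint 1 (Y < X) on D(Y)={4,7,8,10} D(X)={3,4,5,8,10}: Y {4,7,8,10}->{4,7,8}; X {3,4,5,8,10}->{5,8,10}
Constraint 2 (W < V) on D(W)={3,4,5,8,10} D(V)={3,4,5,7,9,10}: W {3,4,5,8,10}->{3,4,5,8}; V {3,4,5,7,9,10}->{4,5,7,9,10}
Constraint 3 (Y < X) on D(Y)={4,7,8} D(X)={5,8,10}: no change
So after constraint 3: D(X) = {5,8,10}

Answer: {5,8,10}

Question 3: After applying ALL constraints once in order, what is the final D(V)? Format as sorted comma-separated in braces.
Constraint 1 (Y < X) on D(Y)={4,7,8,10} D(X)={3,4,5,8,10}: Y {4,7,8,10}->{4,7,8}; X {3,4,5,8,10}->{5,8,10}
Constraint 2 (W < V) on D(W)={3,4,5,8,10} D(V)={3,4,5,7,9,10}: W {3,4,5,8,10}->{3,4,5,8}; V {3,4,5,7,9,10}->{4,5,7,9,10}
Constraint 3 (Y < X) on D(Y)={4,7,8} D(X)={5,8,10}: no change
Constraint 4 (V < Y) on D(V)={4,5,7,9,10} D(Y)={4,7,8}: V {4,5,7,9,10}->{4,5,7}; Y {4,7,8}->{7,8}
So after all 4 constraints: D(V) = {4,5,7}

Answer: {4,5,7}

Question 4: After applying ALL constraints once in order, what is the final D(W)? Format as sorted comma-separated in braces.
Constraint 1 (Y < X) on D(Y)={4,7,8,10} D(X)={3,4,5,8,10}: Y {4,7,8,10}->{4,7,8}; X {3,4,5,8,10}->{5,8,10}
Constraint 2 (W < V) on D(W)={3,4,5,8,10} D(V)={3,4,5,7,9,10}: W {3,4,5,8,10}->{3,4,5,8}; V {3,4,5,7,9,10}->{4,5,7,9,10}
Constraint 3 (Y < X) on D(Y)={4,7,8} D(X)={5,8,10}: no change
Constraint 4 (V < Y) on D(V)={4,5,7,9,10} D(Y)={4,7,8}: V {4,5,7,9,10}->{4,5,7}; Y {4,7,8}->{7,8}
So after all 4 constraints: D(W) = {3,4,5,8}

Answer: {3,4,5,8}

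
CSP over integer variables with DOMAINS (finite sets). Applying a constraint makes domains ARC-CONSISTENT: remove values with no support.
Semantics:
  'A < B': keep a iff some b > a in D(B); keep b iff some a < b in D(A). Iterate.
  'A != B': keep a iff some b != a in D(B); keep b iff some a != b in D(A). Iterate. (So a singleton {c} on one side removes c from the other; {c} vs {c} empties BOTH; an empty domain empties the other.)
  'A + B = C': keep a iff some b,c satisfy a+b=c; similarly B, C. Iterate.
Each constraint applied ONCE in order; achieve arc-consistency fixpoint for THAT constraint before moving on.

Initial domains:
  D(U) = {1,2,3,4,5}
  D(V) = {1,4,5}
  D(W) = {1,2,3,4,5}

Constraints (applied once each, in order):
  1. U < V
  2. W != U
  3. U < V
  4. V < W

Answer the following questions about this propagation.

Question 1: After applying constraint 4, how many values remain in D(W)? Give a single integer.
Constraint 1 (U < V) on D(U)={1,2,3,4,5} D(V)={1,4,5}: U {1,2,3,4,5}->{1,2,3,4}; V {1,4,5}->{4,5}
Constraint 2 (W != U) on D(W)={1,2,3,4,5} D(U)={1,2,3,4}: no change
Constraint 3 (U < V) on D(U)={1,2,3,4} D(V)={4,5}: no change
Constraint 4 (V < W) on D(V)={4,5} D(W)={1,2,3,4,5}: V {4,5}->{4}; W {1,2,3,4,5}->{5}
So after constraint 4: D(W)={5}, size = 1

Answer: 1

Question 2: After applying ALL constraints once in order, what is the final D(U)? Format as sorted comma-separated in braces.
Answer: {1,2,3,4}

Derivation:
Constraint 1 (U < V) on D(U)={1,2,3,4,5} D(V)={1,4,5}: U {1,2,3,4,5}->{1,2,3,4}; V {1,4,5}->{4,5}
Constraint 2 (W != U) on D(W)={1,2,3,4,5} D(U)={1,2,3,4}: no change
Constraint 3 (U < V) on D(U)={1,2,3,4} D(V)={4,5}: no change
Constraint 4 (V < W) on D(V)={4,5} D(W)={1,2,3,4,5}: V {4,5}->{4}; W {1,2,3,4,5}->{5}
So after all 4 constraints: D(U) = {1,2,3,4}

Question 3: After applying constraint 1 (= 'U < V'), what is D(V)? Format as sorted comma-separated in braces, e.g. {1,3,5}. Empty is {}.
Answer: {4,5}

Derivation:
Constraint 1 (U < V) on D(U)={1,2,3,4,5} D(V)={1,4,5}: U {1,2,3,4,5}->{1,2,3,4}; V {1,4,5}->{4,5}
So after constraint 1: D(V) = {4,5}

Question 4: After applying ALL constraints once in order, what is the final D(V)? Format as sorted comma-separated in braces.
Answer: {4}

Derivation:
Constraint 1 (U < V) on D(U)={1,2,3,4,5} D(V)={1,4,5}: U {1,2,3,4,5}->{1,2,3,4}; V {1,4,5}->{4,5}
Constraint 2 (W != U) on D(W)={1,2,3,4,5} D(U)={1,2,3,4}: no change
Constraint 3 (U < V) on D(U)={1,2,3,4} D(V)={4,5}: no change
Constraint 4 (V < W) on D(V)={4,5} D(W)={1,2,3,4,5}: V {4,5}->{4}; W {1,2,3,4,5}->{5}
So after all 4 constraints: D(V) = {4}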